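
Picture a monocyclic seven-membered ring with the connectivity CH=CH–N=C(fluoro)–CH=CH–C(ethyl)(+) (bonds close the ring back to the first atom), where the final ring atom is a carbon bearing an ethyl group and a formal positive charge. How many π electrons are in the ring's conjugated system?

Check conjugation: each doubly-bonded ring atom is sp² with one p-orbital electron; each =N– nitrogen is pyridine-type (lone pair in the sp² plane, one electron in the p orbital); the carbocation has an empty p orbital — every position has a p orbital, so the cyclic π system is continuous.
π-electron count: 3 × 2 = 6 from the double-bond units + 0 from the C(ethyl)(+) atom = 6.

6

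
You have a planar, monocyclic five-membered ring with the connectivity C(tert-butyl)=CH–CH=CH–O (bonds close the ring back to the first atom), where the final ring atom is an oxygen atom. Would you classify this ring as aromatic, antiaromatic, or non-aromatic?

All ring atoms are sp² and supply a p orbital to the ring (the double-bond atoms are sp², each contributing one p electron; the oxygen donates one lone pair from its p orbital); the conjugation is uninterrupted.
Counting π electrons: 2 × 2 = 4 from the double-bond units + 2 from the O atom = 6.
6 = 4(1) + 2, which satisfies Hückel's 4n+2 rule.

Aromatic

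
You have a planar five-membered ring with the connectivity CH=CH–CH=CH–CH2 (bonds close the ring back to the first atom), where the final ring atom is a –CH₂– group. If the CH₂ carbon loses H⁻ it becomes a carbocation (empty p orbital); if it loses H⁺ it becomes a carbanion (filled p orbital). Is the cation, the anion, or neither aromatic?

The anion

Once that carbon is sp², every ring atom has a p orbital and both ions are fully conjugated.
Cation: 2 × 2 + 0 = 4 π electrons → 4(1), antiaromatic.
Anion: 2 × 2 + 2 = 6 π electrons → 4(1)+2, aromatic.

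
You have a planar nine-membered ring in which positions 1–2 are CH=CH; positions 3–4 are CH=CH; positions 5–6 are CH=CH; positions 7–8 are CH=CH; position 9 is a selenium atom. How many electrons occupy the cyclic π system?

10

Every ring atom contributes a p orbital perpendicular to the ring (the double-bond atoms are sp², each contributing one p electron; the selenium donates one lone pair from its p orbital), so the π system is cyclic and fully conjugated.
π-electron count: 4 × 2 = 8 from the double-bond units + 2 from the Se atom = 10.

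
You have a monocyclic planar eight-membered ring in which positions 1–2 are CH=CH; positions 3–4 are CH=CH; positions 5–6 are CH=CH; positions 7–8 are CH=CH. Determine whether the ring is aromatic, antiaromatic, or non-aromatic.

Every ring atom contributes a p orbital perpendicular to the ring (every atom in a ring double bond is sp² and brings one electron to the p orbital), so the π system is cyclic and fully conjugated.
Counting π electrons: 4 × 2 = 8 from the 4 double-bond units.
With 8 = 4·2 π electrons, Hückel's rule classifies the planar ring as antiaromatic.
(This ring is cyclooctatetraene.)

Antiaromatic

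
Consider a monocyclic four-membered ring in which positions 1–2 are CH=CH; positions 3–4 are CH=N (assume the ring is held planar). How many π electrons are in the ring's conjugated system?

Every ring atom contributes a p orbital perpendicular to the ring (the double-bond atoms are sp², each contributing one p electron; the doubly-bonded nitrogens are pyridine-type — their lone pairs lie in the ring plane, leaving one electron in the p orbital), so the π system is cyclic and fully conjugated.
π-electron count: 2 × 2 = 4 from the 2 double-bond units.

4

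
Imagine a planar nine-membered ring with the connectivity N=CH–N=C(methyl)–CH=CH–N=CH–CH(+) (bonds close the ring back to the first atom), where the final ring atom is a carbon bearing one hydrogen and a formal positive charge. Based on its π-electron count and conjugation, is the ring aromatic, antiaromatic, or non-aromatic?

The p orbitals form a continuous loop: the double-bond atoms are sp², each contributing one p electron; each =N– nitrogen is pyridine-type (lone pair in the sp² plane, one electron in the p orbital); the carbocation has an empty p orbital. The ring is fully conjugated.
Counting π electrons: 4 × 2 = 8 from the double-bond units + 0 from the CH(+) atom = 8.
8 is a 4n count (n = 2), so the planar conjugated ring is antiaromatic.

Antiaromatic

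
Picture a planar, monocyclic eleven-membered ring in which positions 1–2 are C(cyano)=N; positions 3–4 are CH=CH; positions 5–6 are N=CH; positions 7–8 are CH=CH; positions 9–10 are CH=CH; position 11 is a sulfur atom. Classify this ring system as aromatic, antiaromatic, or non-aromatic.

Check conjugation: every atom in a ring double bond is sp² and brings one electron to the p orbital; the doubly-bonded nitrogens are pyridine-type — their lone pairs lie in the ring plane, leaving one electron in the p orbital; the sulfur donates one lone pair from its p orbital — every position has a p orbital, so the cyclic π system is continuous.
Adding the contributions, 5 × 2 = 10 from the double-bond units + 2 from the S atom = 12.
12 is a 4n count (n = 3), so the planar conjugated ring is antiaromatic.

Antiaromatic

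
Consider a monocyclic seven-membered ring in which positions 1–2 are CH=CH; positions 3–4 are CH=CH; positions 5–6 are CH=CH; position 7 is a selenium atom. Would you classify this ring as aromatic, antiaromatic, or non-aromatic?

Antiaromatic

All ring atoms are sp² and supply a p orbital to the ring (every atom in a ring double bond is sp² and brings one electron to the p orbital; the selenium donates one lone pair from its p orbital); the conjugation is uninterrupted.
Adding the contributions, 3 × 2 = 6 from the double-bond units + 2 from the Se atom = 8.
A 4n π count (8, n = 2) in a planar conjugated ring means antiaromatic.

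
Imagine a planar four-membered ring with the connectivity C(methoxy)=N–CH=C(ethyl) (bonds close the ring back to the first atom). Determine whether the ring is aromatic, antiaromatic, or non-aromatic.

Antiaromatic

All ring atoms are sp² and supply a p orbital to the ring (every atom in a ring double bond is sp² and brings one electron to the p orbital; each sp² =N– keeps its lone pair in-plane and puts one electron into the π system); the conjugation is uninterrupted.
Adding the contributions, 2 × 2 = 4 from the 2 double-bond units.
4 = 4(1); a planar, fully conjugated 4n system is antiaromatic.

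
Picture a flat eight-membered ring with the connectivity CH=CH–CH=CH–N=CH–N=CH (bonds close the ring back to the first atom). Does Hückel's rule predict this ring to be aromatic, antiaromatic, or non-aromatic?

Antiaromatic

Check conjugation: the double-bond atoms are sp², each contributing one p electron; each sp² =N– keeps its lone pair in-plane and puts one electron into the π system — every position has a p orbital, so the cyclic π system is continuous.
Adding the contributions, 4 × 2 = 8 from the 4 double-bond units.
With 8 = 4·2 π electrons, Hückel's rule classifies the planar ring as antiaromatic.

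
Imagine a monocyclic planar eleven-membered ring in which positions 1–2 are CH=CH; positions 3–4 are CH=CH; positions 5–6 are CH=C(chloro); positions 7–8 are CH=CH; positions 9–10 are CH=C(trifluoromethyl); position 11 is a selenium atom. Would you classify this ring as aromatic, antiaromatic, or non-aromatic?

Antiaromatic

All ring atoms are sp² and supply a p orbital to the ring (every atom in a ring double bond is sp² and brings one electron to the p orbital; the selenium donates one lone pair from its p orbital); the conjugation is uninterrupted.
Adding the contributions, 5 × 2 = 10 from the double-bond units + 2 from the Se atom = 12.
With 12 = 4·3 π electrons, Hückel's rule classifies the planar ring as antiaromatic.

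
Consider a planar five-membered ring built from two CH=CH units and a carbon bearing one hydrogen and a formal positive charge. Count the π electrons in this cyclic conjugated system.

4

Check conjugation: each doubly-bonded ring atom is sp² with one p-orbital electron; the carbocation has an empty p orbital — every position has a p orbital, so the cyclic π system is continuous.
Counting π electrons: 2 × 2 = 4 from the double-bond units + 0 from the CH(+) atom = 4.
This is the cyclopentadienyl cation.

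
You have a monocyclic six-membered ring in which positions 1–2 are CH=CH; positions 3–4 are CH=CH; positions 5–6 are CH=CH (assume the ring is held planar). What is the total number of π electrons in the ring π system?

6

Every ring atom contributes a p orbital perpendicular to the ring (every atom in a ring double bond is sp² and brings one electron to the p orbital), so the π system is cyclic and fully conjugated.
π-electron count: 3 × 2 = 6 from the 3 double-bond units.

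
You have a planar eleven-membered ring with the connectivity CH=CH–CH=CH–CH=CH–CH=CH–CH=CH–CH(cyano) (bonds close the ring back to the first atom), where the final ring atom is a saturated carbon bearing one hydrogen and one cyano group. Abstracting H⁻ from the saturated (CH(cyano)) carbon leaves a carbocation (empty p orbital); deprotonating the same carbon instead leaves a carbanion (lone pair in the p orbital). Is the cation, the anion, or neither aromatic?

In both ions every ring atom is sp² and contributes a p orbital, so both rings are fully conjugated.
Cation: 5 × 2 + 0 = 10 π electrons → 4(2)+2, aromatic.
Anion: 5 × 2 + 2 = 12 π electrons → 4(3), antiaromatic.

The cation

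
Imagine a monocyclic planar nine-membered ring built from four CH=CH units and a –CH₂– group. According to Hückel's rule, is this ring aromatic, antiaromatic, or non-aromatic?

At the CH2 position, the tetrahedral CH₂ carbon is sp³ and has no p orbital in the ring π system; the ring's p-orbital overlap is broken there.
Hückel's rule only applies to fully conjugated rings, so this one is simply non-aromatic.

Non-aromatic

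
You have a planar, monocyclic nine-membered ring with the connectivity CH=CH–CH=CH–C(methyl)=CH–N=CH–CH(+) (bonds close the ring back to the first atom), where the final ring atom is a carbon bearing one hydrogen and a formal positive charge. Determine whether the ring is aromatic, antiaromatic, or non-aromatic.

Antiaromatic

The p orbitals form a continuous loop: each doubly-bonded ring atom is sp² with one p-orbital electron; each =N– nitrogen is pyridine-type (lone pair in the sp² plane, one electron in the p orbital); the carbocation has an empty p orbital. The ring is fully conjugated.
Counting π electrons: 4 × 2 = 8 from the double-bond units + 0 from the CH(+) atom = 8.
With 8 = 4·2 π electrons, Hückel's rule classifies the planar ring as antiaromatic.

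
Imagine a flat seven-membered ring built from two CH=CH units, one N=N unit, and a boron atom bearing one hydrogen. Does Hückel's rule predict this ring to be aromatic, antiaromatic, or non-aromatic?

Every ring atom contributes a p orbital perpendicular to the ring (each doubly-bonded ring atom is sp² with one p-orbital electron; the doubly-bonded nitrogens are pyridine-type — their lone pairs lie in the ring plane, leaving one electron in the p orbital; the boron has an empty p orbital), so the π system is cyclic and fully conjugated.
Adding the contributions, 3 × 2 = 6 from the double-bond units + 0 from the BH atom = 6.
6 = 4(1) + 2, which satisfies Hückel's 4n+2 rule.

Aromatic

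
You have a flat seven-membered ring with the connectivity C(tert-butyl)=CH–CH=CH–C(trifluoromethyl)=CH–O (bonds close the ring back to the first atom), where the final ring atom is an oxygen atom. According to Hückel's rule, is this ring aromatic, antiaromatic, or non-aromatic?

Every ring atom contributes a p orbital perpendicular to the ring (the double-bond atoms are sp², each contributing one p electron; the oxygen donates one lone pair from its p orbital), so the π system is cyclic and fully conjugated.
Counting π electrons: 3 × 2 = 6 from the double-bond units + 2 from the O atom = 8.
With 8 = 4·2 π electrons, Hückel's rule classifies the planar ring as antiaromatic.

Antiaromatic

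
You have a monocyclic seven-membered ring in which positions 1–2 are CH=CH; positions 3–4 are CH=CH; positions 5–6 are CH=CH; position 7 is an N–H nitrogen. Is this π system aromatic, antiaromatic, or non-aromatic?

Antiaromatic

All ring atoms are sp² and supply a p orbital to the ring (each doubly-bonded ring atom is sp² with one p-orbital electron; the pyrrole-type nitrogen donates its lone pair from the p orbital); the conjugation is uninterrupted.
π-electron count: 3 × 2 = 6 from the double-bond units + 2 from the NH atom = 8.
With 8 = 4·2 π electrons, Hückel's rule classifies the planar ring as antiaromatic.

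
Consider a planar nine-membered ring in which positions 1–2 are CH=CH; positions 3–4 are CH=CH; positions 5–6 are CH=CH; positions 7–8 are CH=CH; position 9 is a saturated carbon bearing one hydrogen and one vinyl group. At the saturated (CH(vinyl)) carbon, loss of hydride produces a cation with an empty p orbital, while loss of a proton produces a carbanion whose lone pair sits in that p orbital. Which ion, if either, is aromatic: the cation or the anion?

The anion

Both ions have a continuous loop of p orbitals — each ring atom is sp².
Cation: 4 × 2 + 0 = 8 π electrons → 4(2), antiaromatic.
Anion: 4 × 2 + 2 = 10 π electrons → 4(2)+2, aromatic.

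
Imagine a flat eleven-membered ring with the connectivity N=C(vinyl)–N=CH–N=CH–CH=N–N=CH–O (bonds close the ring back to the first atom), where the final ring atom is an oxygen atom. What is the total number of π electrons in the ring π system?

12

Every ring atom contributes a p orbital perpendicular to the ring (each doubly-bonded ring atom is sp² with one p-orbital electron; each =N– nitrogen is pyridine-type (lone pair in the sp² plane, one electron in the p orbital); the oxygen donates one lone pair from its p orbital), so the π system is cyclic and fully conjugated.
Tallying contributions gives 5 × 2 = 10 from the double-bond units + 2 from the O atom = 12.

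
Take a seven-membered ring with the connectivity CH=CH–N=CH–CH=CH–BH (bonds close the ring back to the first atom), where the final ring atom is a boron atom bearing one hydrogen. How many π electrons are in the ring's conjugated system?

6

All ring atoms are sp² and supply a p orbital to the ring (the double-bond atoms are sp², each contributing one p electron; the doubly-bonded nitrogens are pyridine-type — their lone pairs lie in the ring plane, leaving one electron in the p orbital; the boron has an empty p orbital); the conjugation is uninterrupted.
Counting π electrons: 3 × 2 = 6 from the double-bond units + 0 from the BH atom = 6.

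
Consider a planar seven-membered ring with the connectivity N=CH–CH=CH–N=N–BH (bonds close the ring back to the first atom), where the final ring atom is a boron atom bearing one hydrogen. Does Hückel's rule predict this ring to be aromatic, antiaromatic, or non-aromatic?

Aromatic

Every ring atom contributes a p orbital perpendicular to the ring (every atom in a ring double bond is sp² and brings one electron to the p orbital; each sp² =N– keeps its lone pair in-plane and puts one electron into the π system; the boron has an empty p orbital), so the π system is cyclic and fully conjugated.
Adding the contributions, 3 × 2 = 6 from the double-bond units + 0 from the BH atom = 6.
That gives a 4n+2 count (6, n = 1).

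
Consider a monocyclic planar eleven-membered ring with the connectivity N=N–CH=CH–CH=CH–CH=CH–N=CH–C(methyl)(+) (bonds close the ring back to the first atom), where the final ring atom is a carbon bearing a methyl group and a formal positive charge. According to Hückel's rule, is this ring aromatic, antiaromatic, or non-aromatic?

Every ring atom contributes a p orbital perpendicular to the ring (every atom in a ring double bond is sp² and brings one electron to the p orbital; the doubly-bonded nitrogens are pyridine-type — their lone pairs lie in the ring plane, leaving one electron in the p orbital; the carbocation has an empty p orbital), so the π system is cyclic and fully conjugated.
Tallying contributions gives 5 × 2 = 10 from the double-bond units + 0 from the C(methyl)(+) atom = 10.
Since 10 = 4·2 + 2, the ring meets the 4n+2 criterion.

Aromatic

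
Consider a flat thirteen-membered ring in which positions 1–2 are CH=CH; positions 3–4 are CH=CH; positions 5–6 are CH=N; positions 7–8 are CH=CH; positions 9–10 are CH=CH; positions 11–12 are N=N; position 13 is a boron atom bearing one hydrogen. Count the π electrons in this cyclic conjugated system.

Check conjugation: every atom in a ring double bond is sp² and brings one electron to the p orbital; each =N– nitrogen is pyridine-type (lone pair in the sp² plane, one electron in the p orbital); the boron has an empty p orbital — every position has a p orbital, so the cyclic π system is continuous.
Adding the contributions, 6 × 2 = 12 from the double-bond units + 0 from the BH atom = 12.

12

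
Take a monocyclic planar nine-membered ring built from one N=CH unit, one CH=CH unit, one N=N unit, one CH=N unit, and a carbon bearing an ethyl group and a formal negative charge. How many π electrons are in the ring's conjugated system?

10

Check conjugation: each doubly-bonded ring atom is sp² with one p-orbital electron; the doubly-bonded nitrogens are pyridine-type — their lone pairs lie in the ring plane, leaving one electron in the p orbital; the carbanion's lone pair occupies the p orbital — every position has a p orbital, so the cyclic π system is continuous.
Tallying contributions gives 4 × 2 = 8 from the double-bond units + 2 from the C(ethyl)(-) atom = 10.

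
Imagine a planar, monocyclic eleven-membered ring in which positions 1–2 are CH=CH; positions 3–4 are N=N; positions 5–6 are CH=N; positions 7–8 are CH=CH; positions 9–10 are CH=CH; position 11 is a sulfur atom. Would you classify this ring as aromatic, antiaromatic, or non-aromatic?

All ring atoms are sp² and supply a p orbital to the ring (each doubly-bonded ring atom is sp² with one p-orbital electron; each =N– nitrogen is pyridine-type (lone pair in the sp² plane, one electron in the p orbital); the sulfur donates one lone pair from its p orbital); the conjugation is uninterrupted.
Adding the contributions, 5 × 2 = 10 from the double-bond units + 2 from the S atom = 12.
12 = 4(3); a planar, fully conjugated 4n system is antiaromatic.

Antiaromatic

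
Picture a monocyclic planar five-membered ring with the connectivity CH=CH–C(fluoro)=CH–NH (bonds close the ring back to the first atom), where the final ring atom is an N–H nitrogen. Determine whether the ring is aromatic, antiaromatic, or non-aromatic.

All ring atoms are sp² and supply a p orbital to the ring (the double-bond atoms are sp², each contributing one p electron; the pyrrole-type nitrogen donates its lone pair from the p orbital); the conjugation is uninterrupted.
Adding the contributions, 2 × 2 = 4 from the double-bond units + 2 from the NH atom = 6.
That gives a 4n+2 count (6, n = 1).

Aromatic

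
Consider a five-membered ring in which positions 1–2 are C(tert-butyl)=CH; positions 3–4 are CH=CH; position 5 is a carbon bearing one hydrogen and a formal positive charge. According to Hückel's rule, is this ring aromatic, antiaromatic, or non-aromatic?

Antiaromatic

Check conjugation: every atom in a ring double bond is sp² and brings one electron to the p orbital; the carbocation has an empty p orbital — every position has a p orbital, so the cyclic π system is continuous.
Adding the contributions, 2 × 2 = 4 from the double-bond units + 0 from the CH(+) atom = 4.
4 = 4(1); a planar, fully conjugated 4n system is antiaromatic.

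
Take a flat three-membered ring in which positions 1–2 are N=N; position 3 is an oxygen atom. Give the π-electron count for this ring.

Every ring atom contributes a p orbital perpendicular to the ring (the double-bond atoms are sp², each contributing one p electron; the doubly-bonded nitrogens are pyridine-type — their lone pairs lie in the ring plane, leaving one electron in the p orbital; the oxygen donates one lone pair from its p orbital), so the π system is cyclic and fully conjugated.
Tallying contributions gives 1 × 2 = 2 from the double-bond unit + 2 from the O atom = 4.

4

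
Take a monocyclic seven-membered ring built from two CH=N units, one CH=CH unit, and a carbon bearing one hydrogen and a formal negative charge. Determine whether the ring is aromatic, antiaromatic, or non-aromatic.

The p orbitals form a continuous loop: the double-bond atoms are sp², each contributing one p electron; each sp² =N– keeps its lone pair in-plane and puts one electron into the π system; the carbanion's lone pair occupies the p orbital. The ring is fully conjugated.
Adding the contributions, 3 × 2 = 6 from the double-bond units + 2 from the CH(-) atom = 8.
With 8 = 4·2 π electrons, Hückel's rule classifies the planar ring as antiaromatic.

Antiaromatic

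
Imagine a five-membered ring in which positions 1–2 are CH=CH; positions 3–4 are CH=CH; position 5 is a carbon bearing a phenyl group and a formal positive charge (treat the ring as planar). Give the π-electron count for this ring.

4

The p orbitals form a continuous loop: every atom in a ring double bond is sp² and brings one electron to the p orbital; the carbocation has an empty p orbital. The ring is fully conjugated.
π-electron count: 2 × 2 = 4 from the double-bond units + 0 from the C(phenyl)(+) atom = 4.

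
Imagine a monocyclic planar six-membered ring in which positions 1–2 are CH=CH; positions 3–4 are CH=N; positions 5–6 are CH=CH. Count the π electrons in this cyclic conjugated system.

All ring atoms are sp² and supply a p orbital to the ring (the double-bond atoms are sp², each contributing one p electron; the doubly-bonded nitrogens are pyridine-type — their lone pairs lie in the ring plane, leaving one electron in the p orbital); the conjugation is uninterrupted.
Adding the contributions, 3 × 2 = 6 from the 3 double-bond units.

6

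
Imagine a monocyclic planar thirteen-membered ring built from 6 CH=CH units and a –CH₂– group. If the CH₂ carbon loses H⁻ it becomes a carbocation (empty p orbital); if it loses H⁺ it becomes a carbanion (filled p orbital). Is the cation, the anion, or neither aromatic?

Once that carbon is sp², every ring atom has a p orbital and both ions are fully conjugated.
Cation: 6 × 2 + 0 = 12 π electrons → 4(3), antiaromatic.
Anion: 6 × 2 + 2 = 14 π electrons → 4(3)+2, aromatic.

The anion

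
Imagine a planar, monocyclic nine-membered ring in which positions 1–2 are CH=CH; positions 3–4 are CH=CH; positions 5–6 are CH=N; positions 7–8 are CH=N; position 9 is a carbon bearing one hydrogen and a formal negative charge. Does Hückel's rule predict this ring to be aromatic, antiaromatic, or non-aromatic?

Aromatic

The p orbitals form a continuous loop: the double-bond atoms are sp², each contributing one p electron; the doubly-bonded nitrogens are pyridine-type — their lone pairs lie in the ring plane, leaving one electron in the p orbital; the carbanion's lone pair occupies the p orbital. The ring is fully conjugated.
π-electron count: 4 × 2 = 8 from the double-bond units + 2 from the CH(-) atom = 10.
10 = 4(2) + 2, which satisfies Hückel's 4n+2 rule.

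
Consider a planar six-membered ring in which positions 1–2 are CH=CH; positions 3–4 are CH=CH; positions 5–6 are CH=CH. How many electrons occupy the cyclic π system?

Check conjugation: each doubly-bonded ring atom is sp² with one p-orbital electron — every position has a p orbital, so the cyclic π system is continuous.
π-electron count: 3 × 2 = 6 from the 3 double-bond units.

6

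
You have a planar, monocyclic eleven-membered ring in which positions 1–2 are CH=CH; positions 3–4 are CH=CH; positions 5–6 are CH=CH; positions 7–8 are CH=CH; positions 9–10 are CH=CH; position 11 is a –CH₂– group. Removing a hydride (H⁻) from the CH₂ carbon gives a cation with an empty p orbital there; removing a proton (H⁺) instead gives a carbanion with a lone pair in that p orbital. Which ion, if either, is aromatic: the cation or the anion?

The cation

Once that carbon is sp², every ring atom has a p orbital and both ions are fully conjugated.
Cation: 5 × 2 + 0 = 10 π electrons → 4(2)+2, aromatic.
Anion: 5 × 2 + 2 = 12 π electrons → 4(3), antiaromatic.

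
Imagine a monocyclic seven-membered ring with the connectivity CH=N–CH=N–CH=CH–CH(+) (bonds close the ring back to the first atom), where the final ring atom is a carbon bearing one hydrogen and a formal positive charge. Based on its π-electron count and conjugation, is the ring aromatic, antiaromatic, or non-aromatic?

Aromatic

Every ring atom contributes a p orbital perpendicular to the ring (the double-bond atoms are sp², each contributing one p electron; each sp² =N– keeps its lone pair in-plane and puts one electron into the π system; the carbocation has an empty p orbital), so the π system is cyclic and fully conjugated.
π-electron count: 3 × 2 = 6 from the double-bond units + 0 from the CH(+) atom = 6.
Since 6 = 4·1 + 2, the ring meets the 4n+2 criterion.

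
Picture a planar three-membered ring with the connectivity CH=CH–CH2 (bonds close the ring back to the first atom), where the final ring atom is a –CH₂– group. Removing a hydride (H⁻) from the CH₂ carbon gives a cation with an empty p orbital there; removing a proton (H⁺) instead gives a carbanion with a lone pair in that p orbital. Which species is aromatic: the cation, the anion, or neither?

The cation

Once that carbon is sp², every ring atom has a p orbital and both ions are fully conjugated.
Cation: 1 × 2 + 0 = 2 π electrons → 4(0)+2, aromatic.
Anion: 1 × 2 + 2 = 4 π electrons → 4(1), antiaromatic.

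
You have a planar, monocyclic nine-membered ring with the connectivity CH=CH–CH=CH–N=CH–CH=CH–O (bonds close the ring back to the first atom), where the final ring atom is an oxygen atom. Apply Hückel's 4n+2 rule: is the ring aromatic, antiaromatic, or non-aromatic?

Aromatic

Check conjugation: the double-bond atoms are sp², each contributing one p electron; each =N– nitrogen is pyridine-type (lone pair in the sp² plane, one electron in the p orbital); the oxygen donates one lone pair from its p orbital — every position has a p orbital, so the cyclic π system is continuous.
Counting π electrons: 4 × 2 = 8 from the double-bond units + 2 from the O atom = 10.
That gives a 4n+2 count (10, n = 2).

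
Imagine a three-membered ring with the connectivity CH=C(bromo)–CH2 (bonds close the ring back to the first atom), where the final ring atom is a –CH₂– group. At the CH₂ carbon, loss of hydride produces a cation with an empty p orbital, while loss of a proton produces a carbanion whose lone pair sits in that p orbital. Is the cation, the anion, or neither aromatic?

In both ions every ring atom is sp² and contributes a p orbital, so both rings are fully conjugated.
Cation: 1 × 2 + 0 = 2 π electrons → 4(0)+2, aromatic.
Anion: 1 × 2 + 2 = 4 π electrons → 4(1), antiaromatic.

The cation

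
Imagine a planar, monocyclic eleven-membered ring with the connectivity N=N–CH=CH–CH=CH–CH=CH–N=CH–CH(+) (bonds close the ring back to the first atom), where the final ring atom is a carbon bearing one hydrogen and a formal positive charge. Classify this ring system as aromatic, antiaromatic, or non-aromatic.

Aromatic

The p orbitals form a continuous loop: each doubly-bonded ring atom is sp² with one p-orbital electron; each =N– nitrogen is pyridine-type (lone pair in the sp² plane, one electron in the p orbital); the carbocation has an empty p orbital. The ring is fully conjugated.
Tallying contributions gives 5 × 2 = 10 from the double-bond units + 0 from the CH(+) atom = 10.
10 = 4(2) + 2, which satisfies Hückel's 4n+2 rule.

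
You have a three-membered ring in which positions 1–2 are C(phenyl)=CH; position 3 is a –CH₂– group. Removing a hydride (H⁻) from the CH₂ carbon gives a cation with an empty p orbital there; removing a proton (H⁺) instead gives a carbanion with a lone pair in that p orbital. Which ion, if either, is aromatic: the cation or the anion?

The cation

Both ions have a continuous loop of p orbitals — each ring atom is sp².
Cation: 1 × 2 + 0 = 2 π electrons → 4(0)+2, aromatic.
Anion: 1 × 2 + 2 = 4 π electrons → 4(1), antiaromatic.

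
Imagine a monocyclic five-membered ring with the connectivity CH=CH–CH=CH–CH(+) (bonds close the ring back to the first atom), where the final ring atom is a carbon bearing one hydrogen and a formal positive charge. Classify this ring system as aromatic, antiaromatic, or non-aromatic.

All ring atoms are sp² and supply a p orbital to the ring (each doubly-bonded ring atom is sp² with one p-orbital electron; the carbocation has an empty p orbital); the conjugation is uninterrupted.
π-electron count: 2 × 2 = 4 from the double-bond units + 0 from the CH(+) atom = 4.
4 is a 4n count (n = 1), so the planar conjugated ring is antiaromatic.
This is the cyclopentadienyl cation.

Antiaromatic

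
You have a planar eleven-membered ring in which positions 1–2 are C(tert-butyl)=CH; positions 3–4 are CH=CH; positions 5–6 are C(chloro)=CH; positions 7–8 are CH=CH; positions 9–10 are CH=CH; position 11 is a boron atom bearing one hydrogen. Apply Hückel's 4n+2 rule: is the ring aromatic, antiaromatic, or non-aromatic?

All ring atoms are sp² and supply a p orbital to the ring (every atom in a ring double bond is sp² and brings one electron to the p orbital; the boron has an empty p orbital); the conjugation is uninterrupted.
π-electron count: 5 × 2 = 10 from the double-bond units + 0 from the BH atom = 10.
With 10 π electrons (n = 2), the Hückel 4n+2 condition holds.

Aromatic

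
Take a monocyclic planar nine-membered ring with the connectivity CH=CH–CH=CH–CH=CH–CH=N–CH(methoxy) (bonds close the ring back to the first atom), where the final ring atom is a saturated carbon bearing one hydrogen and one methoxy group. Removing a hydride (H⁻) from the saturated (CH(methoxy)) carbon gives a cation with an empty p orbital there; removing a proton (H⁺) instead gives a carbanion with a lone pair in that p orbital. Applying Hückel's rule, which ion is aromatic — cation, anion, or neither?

Both ions have a continuous loop of p orbitals — each ring atom is sp².
Cation: 4 × 2 + 0 = 8 π electrons → 4(2), antiaromatic.
Anion: 4 × 2 + 2 = 10 π electrons → 4(2)+2, aromatic.

The anion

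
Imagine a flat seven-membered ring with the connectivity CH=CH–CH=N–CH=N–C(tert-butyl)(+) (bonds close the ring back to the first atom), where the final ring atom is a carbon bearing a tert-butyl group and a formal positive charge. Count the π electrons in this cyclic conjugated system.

6

The p orbitals form a continuous loop: every atom in a ring double bond is sp² and brings one electron to the p orbital; each =N– nitrogen is pyridine-type (lone pair in the sp² plane, one electron in the p orbital); the carbocation has an empty p orbital. The ring is fully conjugated.
Adding the contributions, 3 × 2 = 6 from the double-bond units + 0 from the C(tert-butyl)(+) atom = 6.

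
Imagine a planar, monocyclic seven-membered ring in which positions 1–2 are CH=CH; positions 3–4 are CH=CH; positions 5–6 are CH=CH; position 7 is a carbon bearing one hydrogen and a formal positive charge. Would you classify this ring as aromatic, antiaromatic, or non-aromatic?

The p orbitals form a continuous loop: each doubly-bonded ring atom is sp² with one p-orbital electron; the carbocation has an empty p orbital. The ring is fully conjugated.
Adding the contributions, 3 × 2 = 6 from the double-bond units + 0 from the CH(+) atom = 6.
Since 6 = 4·1 + 2, the ring meets the 4n+2 criterion.
(The species described is the tropylium cation.)

Aromatic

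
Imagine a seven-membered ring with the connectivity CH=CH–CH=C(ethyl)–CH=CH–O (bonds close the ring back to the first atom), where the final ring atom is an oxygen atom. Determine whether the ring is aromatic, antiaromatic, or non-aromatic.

Check conjugation: the double-bond atoms are sp², each contributing one p electron; the oxygen donates one lone pair from its p orbital — every position has a p orbital, so the cyclic π system is continuous.
Counting π electrons: 3 × 2 = 6 from the double-bond units + 2 from the O atom = 8.
A 4n π count (8, n = 2) in a planar conjugated ring means antiaromatic.

Antiaromatic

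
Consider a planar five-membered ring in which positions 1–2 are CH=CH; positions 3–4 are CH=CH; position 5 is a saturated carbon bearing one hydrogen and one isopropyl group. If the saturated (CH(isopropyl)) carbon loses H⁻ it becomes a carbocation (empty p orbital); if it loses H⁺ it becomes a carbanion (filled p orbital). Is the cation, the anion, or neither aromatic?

The anion

Both ions have a continuous loop of p orbitals — each ring atom is sp².
Cation: 2 × 2 + 0 = 4 π electrons → 4(1), antiaromatic.
Anion: 2 × 2 + 2 = 6 π electrons → 4(1)+2, aromatic.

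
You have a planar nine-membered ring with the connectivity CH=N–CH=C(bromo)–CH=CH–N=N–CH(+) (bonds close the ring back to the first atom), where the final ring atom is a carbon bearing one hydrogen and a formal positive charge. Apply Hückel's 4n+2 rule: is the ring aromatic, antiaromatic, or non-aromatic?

All ring atoms are sp² and supply a p orbital to the ring (the double-bond atoms are sp², each contributing one p electron; each sp² =N– keeps its lone pair in-plane and puts one electron into the π system; the carbocation has an empty p orbital); the conjugation is uninterrupted.
Adding the contributions, 4 × 2 = 8 from the double-bond units + 0 from the CH(+) atom = 8.
With 8 = 4·2 π electrons, Hückel's rule classifies the planar ring as antiaromatic.

Antiaromatic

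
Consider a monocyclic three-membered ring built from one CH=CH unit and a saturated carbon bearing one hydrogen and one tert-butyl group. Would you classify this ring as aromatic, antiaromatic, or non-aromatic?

Non-aromatic

Because that saturated carbon is sp³ and has no p orbital in the ring π system at the CH(tert-butyl) position, the π system cannot extend all the way around the ring.
Broken conjugation rules out both aromaticity and antiaromaticity.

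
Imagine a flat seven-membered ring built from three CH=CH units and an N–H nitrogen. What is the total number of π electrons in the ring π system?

All ring atoms are sp² and supply a p orbital to the ring (the double-bond atoms are sp², each contributing one p electron; the pyrrole-type nitrogen donates its lone pair from the p orbital); the conjugation is uninterrupted.
Tallying contributions gives 3 × 2 = 6 from the double-bond units + 2 from the NH atom = 8.

8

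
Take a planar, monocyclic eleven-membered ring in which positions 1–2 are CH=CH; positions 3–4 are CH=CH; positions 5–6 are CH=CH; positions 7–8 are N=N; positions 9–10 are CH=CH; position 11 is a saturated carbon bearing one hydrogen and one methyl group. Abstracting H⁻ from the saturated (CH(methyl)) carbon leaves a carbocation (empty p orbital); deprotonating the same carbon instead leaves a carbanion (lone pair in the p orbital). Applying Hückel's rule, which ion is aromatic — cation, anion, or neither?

Both ions have a continuous loop of p orbitals — each ring atom is sp².
Cation: 5 × 2 + 0 = 10 π electrons → 4(2)+2, aromatic.
Anion: 5 × 2 + 2 = 12 π electrons → 4(3), antiaromatic.

The cation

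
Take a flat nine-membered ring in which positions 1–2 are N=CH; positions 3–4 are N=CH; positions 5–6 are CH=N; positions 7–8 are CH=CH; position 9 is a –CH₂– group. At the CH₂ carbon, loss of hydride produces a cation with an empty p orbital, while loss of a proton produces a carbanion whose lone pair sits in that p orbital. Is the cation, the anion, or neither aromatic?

In either ion the ring is fully conjugated: every atom, including the new sp² carbon, supplies a p orbital.
Cation: 4 × 2 + 0 = 8 π electrons → 4(2), antiaromatic.
Anion: 4 × 2 + 2 = 10 π electrons → 4(2)+2, aromatic.

The anion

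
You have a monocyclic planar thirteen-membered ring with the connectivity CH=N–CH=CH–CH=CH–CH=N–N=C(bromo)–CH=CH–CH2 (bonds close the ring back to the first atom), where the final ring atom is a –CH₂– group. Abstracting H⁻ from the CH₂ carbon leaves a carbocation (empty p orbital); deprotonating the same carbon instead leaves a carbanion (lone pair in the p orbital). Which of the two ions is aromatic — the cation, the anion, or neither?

The anion

In either ion the ring is fully conjugated: every atom, including the new sp² carbon, supplies a p orbital.
Cation: 6 × 2 + 0 = 12 π electrons → 4(3), antiaromatic.
Anion: 6 × 2 + 2 = 14 π electrons → 4(3)+2, aromatic.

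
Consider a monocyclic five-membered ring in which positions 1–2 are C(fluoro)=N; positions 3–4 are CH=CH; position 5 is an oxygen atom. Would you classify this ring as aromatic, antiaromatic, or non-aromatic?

The p orbitals form a continuous loop: every atom in a ring double bond is sp² and brings one electron to the p orbital; the doubly-bonded nitrogens are pyridine-type — their lone pairs lie in the ring plane, leaving one electron in the p orbital; the oxygen donates one lone pair from its p orbital. The ring is fully conjugated.
π-electron count: 2 × 2 = 4 from the double-bond units + 2 from the O atom = 6.
6 = 4(1) + 2, which satisfies Hückel's 4n+2 rule.

Aromatic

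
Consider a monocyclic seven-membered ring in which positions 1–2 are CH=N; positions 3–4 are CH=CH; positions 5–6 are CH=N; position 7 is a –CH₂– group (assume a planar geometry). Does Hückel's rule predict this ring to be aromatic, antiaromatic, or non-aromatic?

Because the tetrahedral CH₂ carbon is sp³ and has no p orbital in the ring π system at the CH2 position, the π system cannot extend all the way around the ring.
Hückel's rule only applies to fully conjugated rings, so this one is simply non-aromatic.

Non-aromatic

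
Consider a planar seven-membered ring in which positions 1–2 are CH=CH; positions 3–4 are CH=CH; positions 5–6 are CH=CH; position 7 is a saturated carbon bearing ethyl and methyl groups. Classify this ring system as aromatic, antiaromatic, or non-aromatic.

The C(ethyl)(methyl) position has four σ bonds — that saturated carbon is sp³ and has no p orbital in the ring π system — so the cyclic conjugation is interrupted.
Without a continuous loop of overlapping p orbitals the Hückel electron count never comes into play.

Non-aromatic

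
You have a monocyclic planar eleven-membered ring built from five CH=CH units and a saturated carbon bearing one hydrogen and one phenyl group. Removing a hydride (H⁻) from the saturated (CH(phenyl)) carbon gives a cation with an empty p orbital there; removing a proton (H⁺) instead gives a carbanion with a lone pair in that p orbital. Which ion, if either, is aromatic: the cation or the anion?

The cation

In both ions every ring atom is sp² and contributes a p orbital, so both rings are fully conjugated.
Cation: 5 × 2 + 0 = 10 π electrons → 4(2)+2, aromatic.
Anion: 5 × 2 + 2 = 12 π electrons → 4(3), antiaromatic.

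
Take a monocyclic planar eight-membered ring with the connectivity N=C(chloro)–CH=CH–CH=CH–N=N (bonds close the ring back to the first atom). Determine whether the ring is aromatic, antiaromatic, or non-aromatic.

Antiaromatic

Check conjugation: the double-bond atoms are sp², each contributing one p electron; the doubly-bonded nitrogens are pyridine-type — their lone pairs lie in the ring plane, leaving one electron in the p orbital — every position has a p orbital, so the cyclic π system is continuous.
Tallying contributions gives 4 × 2 = 8 from the 4 double-bond units.
A 4n π count (8, n = 2) in a planar conjugated ring means antiaromatic.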